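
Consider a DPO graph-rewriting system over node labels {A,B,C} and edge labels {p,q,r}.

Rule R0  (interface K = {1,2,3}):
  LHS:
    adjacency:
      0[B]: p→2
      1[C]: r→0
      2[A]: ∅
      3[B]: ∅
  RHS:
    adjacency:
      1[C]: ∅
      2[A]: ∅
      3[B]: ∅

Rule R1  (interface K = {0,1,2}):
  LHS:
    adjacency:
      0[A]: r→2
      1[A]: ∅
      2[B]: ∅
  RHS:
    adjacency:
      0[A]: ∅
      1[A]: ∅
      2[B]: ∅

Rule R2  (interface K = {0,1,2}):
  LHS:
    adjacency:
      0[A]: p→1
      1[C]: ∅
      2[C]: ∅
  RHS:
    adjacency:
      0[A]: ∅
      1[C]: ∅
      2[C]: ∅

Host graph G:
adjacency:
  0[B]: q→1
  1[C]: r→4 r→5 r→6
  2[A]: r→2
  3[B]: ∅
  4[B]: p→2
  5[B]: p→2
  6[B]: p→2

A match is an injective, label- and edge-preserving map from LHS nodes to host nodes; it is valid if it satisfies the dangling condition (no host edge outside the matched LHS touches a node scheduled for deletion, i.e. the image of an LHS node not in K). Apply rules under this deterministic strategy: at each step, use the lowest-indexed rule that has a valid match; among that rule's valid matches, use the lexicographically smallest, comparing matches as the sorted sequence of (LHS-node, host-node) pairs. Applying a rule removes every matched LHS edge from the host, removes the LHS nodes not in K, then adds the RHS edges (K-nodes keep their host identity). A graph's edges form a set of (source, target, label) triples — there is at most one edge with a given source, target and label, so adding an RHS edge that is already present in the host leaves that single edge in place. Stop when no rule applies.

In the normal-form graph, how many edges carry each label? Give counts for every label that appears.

Answer: q:1 r:1

Derivation:
[0] host  ⇒  7 nodes, 8 edges  {0-q->1 1-r->4 1-r->5 1-r->6 2-r->2 4-p->2 5-p->2 6-p->2}
[1] R0 @ {0↦4, 1↦1, 2↦2, 3↦0}  ⇒  6 nodes, 6 edges  {0-q->1 1-r->5 1-r->6 2-r->2 5-p->2 6-p->2}
[2] R0 @ {0↦5, 1↦1, 2↦2, 3↦0}  ⇒  5 nodes, 4 edges  {0-q->1 1-r->6 2-r->2 6-p->2}
[3] R0 @ {0↦6, 1↦1, 2↦2, 3↦0}  ⇒  4 nodes, 2 edges  {0-q->1 2-r->2}
normal form: no rule applies after step 3
NF edges: [(0, 1, 'q'), (2, 2, 'r')]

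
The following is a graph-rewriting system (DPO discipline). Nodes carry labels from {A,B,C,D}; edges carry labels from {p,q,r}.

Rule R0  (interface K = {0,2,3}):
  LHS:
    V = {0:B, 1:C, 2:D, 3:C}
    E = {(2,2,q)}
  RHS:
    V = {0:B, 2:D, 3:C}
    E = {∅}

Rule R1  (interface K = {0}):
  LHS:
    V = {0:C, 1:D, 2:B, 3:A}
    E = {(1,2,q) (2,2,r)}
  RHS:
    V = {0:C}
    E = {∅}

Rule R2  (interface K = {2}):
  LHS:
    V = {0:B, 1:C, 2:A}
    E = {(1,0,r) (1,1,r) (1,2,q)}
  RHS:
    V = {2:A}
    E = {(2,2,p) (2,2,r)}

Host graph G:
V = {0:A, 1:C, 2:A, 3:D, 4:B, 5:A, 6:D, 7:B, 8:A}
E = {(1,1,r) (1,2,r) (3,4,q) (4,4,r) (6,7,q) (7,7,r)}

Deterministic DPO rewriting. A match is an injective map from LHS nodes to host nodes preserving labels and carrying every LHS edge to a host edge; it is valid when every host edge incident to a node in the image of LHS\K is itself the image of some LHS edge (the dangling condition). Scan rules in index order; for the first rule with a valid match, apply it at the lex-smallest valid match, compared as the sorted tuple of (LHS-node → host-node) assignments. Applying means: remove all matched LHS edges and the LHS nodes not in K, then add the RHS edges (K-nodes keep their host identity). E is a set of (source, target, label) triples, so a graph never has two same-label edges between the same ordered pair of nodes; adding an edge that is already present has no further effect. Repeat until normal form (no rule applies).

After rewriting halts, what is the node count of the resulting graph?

Answer: 3

Steps:
[0] host  ⇒  9 nodes, 6 edges  {1-r->1 1-r->2 3-q->4 4-r->4 6-q->7 7-r->7}
[1] R1 @ {0↦1, 1↦3, 2↦4, 3↦0}  ⇒  6 nodes, 4 edges  {1-r->1 1-r->2 6-q->7 7-r->7}
[2] R1 @ {0↦1, 1↦6, 2↦7, 3↦5}  ⇒  3 nodes, 2 edges  {1-r->1 1-r->2}
final graph: no rule applies after step 2
NF nodes: {1:C, 2:A, 8:A}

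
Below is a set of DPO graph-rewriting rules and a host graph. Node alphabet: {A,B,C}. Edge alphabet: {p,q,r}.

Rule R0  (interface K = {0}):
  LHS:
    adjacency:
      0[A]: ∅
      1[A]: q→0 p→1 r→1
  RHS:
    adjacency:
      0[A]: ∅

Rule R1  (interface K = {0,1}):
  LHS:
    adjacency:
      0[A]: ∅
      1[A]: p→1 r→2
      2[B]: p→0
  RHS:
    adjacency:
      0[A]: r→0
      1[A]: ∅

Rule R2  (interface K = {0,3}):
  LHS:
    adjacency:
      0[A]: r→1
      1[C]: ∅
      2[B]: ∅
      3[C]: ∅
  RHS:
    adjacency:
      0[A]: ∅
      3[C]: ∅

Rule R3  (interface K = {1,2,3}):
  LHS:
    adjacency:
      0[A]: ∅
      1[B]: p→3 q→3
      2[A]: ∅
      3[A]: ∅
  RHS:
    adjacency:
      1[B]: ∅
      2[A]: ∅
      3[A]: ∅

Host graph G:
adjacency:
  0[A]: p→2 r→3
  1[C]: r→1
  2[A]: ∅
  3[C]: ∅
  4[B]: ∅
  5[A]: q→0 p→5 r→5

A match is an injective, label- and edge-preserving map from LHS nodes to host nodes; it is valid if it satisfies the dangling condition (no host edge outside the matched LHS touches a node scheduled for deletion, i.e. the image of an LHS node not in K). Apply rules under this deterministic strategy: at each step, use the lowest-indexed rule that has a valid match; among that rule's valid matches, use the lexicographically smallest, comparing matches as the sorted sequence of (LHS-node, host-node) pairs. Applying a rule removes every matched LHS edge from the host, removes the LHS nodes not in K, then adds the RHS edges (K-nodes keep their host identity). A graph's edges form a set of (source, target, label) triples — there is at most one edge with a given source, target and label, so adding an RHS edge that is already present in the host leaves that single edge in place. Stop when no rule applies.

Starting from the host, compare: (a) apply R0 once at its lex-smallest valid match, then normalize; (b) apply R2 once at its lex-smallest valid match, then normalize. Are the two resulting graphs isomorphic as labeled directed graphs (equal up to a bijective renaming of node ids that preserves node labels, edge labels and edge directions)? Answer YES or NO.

branch R0-first: apply at {0↦0, 1↦5} → |E|=3, then 1 more step(s) → NF |V|=3 |E|=2 V={0:A, 1:C, 2:A} E=0-p->2 1-r->1
branch R2-first: apply at {0↦0, 1↦3, 2↦4, 3↦1} → |E|=5, then 1 more step(s) → NF |V|=3 |E|=2 V={0:A, 1:C, 2:A} E=0-p->2 1-r->1
graphs isomorphic (equal up to label-preserving node renaming)

Answer: YES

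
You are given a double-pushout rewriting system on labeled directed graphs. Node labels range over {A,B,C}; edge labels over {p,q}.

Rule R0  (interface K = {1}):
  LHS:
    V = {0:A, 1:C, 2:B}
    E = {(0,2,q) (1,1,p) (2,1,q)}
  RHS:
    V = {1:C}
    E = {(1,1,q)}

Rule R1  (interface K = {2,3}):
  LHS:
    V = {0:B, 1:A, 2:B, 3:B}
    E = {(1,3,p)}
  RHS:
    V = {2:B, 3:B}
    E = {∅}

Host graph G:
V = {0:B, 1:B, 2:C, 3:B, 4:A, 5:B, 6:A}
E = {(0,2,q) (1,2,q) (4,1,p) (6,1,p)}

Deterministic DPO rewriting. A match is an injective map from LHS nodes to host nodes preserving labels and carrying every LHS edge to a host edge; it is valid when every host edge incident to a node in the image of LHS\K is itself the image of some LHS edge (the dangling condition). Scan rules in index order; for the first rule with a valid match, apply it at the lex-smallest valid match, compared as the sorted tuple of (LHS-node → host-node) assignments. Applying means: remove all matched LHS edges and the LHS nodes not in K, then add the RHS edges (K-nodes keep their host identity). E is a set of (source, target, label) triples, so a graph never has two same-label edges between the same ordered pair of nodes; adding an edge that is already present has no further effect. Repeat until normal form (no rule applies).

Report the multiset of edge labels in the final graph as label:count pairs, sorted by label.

Answer: q:2

Steps:
[0] host  ⇒  7 nodes, 4 edges  {0-q->2 1-q->2 4-p->1 6-p->1}
[1] R1 @ {0↦3, 1↦4, 2↦0, 3↦1}  ⇒  5 nodes, 3 edges  {0-q->2 1-q->2 6-p->1}
[2] R1 @ {0↦5, 1↦6, 2↦0, 3↦1}  ⇒  3 nodes, 2 edges  {0-q->2 1-q->2}
halt: no rule applies after step 2
NF edges: [(0, 2, 'q'), (1, 2, 'q')]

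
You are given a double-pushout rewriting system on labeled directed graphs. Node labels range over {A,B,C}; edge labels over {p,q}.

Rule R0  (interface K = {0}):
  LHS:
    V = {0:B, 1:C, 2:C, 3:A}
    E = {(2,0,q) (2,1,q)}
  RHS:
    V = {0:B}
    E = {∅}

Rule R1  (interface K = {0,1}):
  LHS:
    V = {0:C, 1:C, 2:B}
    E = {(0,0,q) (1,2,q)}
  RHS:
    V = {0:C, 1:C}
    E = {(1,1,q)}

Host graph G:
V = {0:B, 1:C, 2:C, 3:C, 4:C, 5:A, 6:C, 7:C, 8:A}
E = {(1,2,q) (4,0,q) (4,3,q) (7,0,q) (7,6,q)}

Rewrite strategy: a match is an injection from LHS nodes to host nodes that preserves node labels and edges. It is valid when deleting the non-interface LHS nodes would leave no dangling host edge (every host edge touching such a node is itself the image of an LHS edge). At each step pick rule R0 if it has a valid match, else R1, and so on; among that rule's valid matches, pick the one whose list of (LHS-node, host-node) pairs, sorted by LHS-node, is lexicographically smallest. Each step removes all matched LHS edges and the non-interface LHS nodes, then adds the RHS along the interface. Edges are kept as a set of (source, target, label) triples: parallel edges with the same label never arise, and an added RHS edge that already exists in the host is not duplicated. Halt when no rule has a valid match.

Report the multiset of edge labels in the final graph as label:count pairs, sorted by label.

Answer: q:1

Steps:
initial: |V|=9 |E|=5  E = 1-q->2 4-q->0 4-q->3 7-q->0 7-q->6
step 1: apply R0 at {0↦0, 1↦3, 2↦4, 3↦5}  → |V|=6 |E|=3  E = 1-q->2 7-q->0 7-q->6
step 2: apply R0 at {0↦0, 1↦6, 2↦7, 3↦8}  → |V|=3 |E|=1  E = 1-q->2
final graph: no rule applies after step 2
NF edges: [(1, 2, 'q')]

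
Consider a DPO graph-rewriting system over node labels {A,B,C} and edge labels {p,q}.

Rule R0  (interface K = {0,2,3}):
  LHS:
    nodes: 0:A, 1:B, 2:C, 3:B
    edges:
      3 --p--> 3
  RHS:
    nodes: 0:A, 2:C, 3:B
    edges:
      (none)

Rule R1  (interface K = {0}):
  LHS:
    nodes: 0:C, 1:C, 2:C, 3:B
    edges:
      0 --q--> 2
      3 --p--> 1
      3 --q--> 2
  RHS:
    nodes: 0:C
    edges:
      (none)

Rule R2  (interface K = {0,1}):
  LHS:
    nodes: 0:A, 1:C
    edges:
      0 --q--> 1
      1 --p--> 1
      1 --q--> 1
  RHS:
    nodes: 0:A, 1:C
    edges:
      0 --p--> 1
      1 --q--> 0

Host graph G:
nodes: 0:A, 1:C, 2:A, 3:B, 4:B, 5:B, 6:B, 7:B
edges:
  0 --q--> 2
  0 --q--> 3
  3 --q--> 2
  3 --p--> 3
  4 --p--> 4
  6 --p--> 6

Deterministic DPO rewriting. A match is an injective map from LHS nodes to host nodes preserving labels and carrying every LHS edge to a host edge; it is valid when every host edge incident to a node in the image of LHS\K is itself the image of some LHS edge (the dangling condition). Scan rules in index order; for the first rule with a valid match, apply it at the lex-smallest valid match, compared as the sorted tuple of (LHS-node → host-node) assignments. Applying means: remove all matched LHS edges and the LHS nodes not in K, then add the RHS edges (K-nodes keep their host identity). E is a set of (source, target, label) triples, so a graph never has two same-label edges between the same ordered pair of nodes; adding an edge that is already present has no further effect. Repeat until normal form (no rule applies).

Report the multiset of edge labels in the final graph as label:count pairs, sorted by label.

initial: |V|=8 |E|=6  E = 0-q->2 0-q->3 3-q->2 3-p->3 4-p->4 6-p->6
step 1: apply R0 at {0↦0, 1↦5, 2↦1, 3↦3}  → |V|=7 |E|=5  E = 0-q->2 0-q->3 3-q->2 4-p->4 6-p->6
step 2: apply R0 at {0↦0, 1↦7, 2↦1, 3↦4}  → |V|=6 |E|=4  E = 0-q->2 0-q->3 3-q->2 6-p->6
step 3: apply R0 at {0↦0, 1↦4, 2↦1, 3↦6}  → |V|=5 |E|=3  E = 0-q->2 0-q->3 3-q->2
halt: no rule applies after step 3
NF edges: [(0, 2, 'q'), (0, 3, 'q'), (3, 2, 'q')]

Answer: q:3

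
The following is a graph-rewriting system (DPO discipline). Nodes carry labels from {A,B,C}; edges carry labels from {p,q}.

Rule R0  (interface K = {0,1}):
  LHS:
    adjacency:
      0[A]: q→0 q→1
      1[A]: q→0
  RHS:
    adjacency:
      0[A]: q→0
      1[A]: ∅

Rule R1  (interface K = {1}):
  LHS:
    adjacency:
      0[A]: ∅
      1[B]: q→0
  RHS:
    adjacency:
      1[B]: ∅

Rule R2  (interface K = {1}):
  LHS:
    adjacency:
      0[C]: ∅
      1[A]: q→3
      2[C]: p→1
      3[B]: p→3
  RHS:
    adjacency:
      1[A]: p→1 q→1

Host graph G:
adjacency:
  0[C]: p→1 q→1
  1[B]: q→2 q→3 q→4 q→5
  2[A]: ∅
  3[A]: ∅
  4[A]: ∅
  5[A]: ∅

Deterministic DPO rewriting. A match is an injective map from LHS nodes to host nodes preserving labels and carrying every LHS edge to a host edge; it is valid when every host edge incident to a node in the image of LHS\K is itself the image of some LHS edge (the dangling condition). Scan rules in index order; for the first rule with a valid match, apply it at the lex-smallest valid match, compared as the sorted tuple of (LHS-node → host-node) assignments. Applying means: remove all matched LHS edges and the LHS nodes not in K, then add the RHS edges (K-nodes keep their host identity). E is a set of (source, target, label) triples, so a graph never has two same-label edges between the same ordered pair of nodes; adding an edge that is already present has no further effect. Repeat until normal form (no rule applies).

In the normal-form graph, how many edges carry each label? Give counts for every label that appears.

[0] host  ⇒  6 nodes, 6 edges  {0-p->1 0-q->1 1-q->2 1-q->3 1-q->4 1-q->5}
[1] R1 @ {0↦2, 1↦1}  ⇒  5 nodes, 5 edges  {0-p->1 0-q->1 1-q->3 1-q->4 1-q->5}
[2] R1 @ {0↦3, 1↦1}  ⇒  4 nodes, 4 edges  {0-p->1 0-q->1 1-q->4 1-q->5}
[3] R1 @ {0↦4, 1↦1}  ⇒  3 nodes, 3 edges  {0-p->1 0-q->1 1-q->5}
[4] R1 @ {0↦5, 1↦1}  ⇒  2 nodes, 2 edges  {0-p->1 0-q->1}
final graph: no rule applies after step 4
NF edges: [(0, 1, 'p'), (0, 1, 'q')]

Answer: p:1 q:1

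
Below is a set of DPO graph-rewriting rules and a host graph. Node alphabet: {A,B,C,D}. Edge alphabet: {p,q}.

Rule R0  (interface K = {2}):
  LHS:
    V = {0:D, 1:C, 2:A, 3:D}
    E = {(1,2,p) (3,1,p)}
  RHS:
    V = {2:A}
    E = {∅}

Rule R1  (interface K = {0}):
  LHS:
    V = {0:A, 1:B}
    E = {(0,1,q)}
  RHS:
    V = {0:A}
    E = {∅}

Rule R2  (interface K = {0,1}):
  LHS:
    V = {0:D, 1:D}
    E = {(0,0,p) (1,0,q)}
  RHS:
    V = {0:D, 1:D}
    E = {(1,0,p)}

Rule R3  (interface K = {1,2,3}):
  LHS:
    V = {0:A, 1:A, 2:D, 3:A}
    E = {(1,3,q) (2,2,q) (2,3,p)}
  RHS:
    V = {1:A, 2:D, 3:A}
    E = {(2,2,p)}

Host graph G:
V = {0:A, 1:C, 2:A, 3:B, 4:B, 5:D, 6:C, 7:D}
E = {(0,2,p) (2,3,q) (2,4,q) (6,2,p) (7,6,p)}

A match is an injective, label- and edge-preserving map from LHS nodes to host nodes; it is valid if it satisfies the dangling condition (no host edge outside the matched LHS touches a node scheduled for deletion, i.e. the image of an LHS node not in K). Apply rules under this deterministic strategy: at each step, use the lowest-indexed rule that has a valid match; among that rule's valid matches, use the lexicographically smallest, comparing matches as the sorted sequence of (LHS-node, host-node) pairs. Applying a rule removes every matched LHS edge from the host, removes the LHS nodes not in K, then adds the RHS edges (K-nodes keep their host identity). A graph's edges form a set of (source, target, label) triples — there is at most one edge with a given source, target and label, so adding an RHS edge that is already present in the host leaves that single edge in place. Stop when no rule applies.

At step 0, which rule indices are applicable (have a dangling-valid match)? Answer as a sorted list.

Answer: [R0,R1]

Rewrite trace:
R0: 1 valid match — {0↦5, 1↦6, 2↦2, 3↦7}
R1: 2 valid matches — {0↦2, 1↦3}, {0↦2, 1↦4}
R2: no valid match — LHS pattern not found
R3: no valid match — LHS pattern not found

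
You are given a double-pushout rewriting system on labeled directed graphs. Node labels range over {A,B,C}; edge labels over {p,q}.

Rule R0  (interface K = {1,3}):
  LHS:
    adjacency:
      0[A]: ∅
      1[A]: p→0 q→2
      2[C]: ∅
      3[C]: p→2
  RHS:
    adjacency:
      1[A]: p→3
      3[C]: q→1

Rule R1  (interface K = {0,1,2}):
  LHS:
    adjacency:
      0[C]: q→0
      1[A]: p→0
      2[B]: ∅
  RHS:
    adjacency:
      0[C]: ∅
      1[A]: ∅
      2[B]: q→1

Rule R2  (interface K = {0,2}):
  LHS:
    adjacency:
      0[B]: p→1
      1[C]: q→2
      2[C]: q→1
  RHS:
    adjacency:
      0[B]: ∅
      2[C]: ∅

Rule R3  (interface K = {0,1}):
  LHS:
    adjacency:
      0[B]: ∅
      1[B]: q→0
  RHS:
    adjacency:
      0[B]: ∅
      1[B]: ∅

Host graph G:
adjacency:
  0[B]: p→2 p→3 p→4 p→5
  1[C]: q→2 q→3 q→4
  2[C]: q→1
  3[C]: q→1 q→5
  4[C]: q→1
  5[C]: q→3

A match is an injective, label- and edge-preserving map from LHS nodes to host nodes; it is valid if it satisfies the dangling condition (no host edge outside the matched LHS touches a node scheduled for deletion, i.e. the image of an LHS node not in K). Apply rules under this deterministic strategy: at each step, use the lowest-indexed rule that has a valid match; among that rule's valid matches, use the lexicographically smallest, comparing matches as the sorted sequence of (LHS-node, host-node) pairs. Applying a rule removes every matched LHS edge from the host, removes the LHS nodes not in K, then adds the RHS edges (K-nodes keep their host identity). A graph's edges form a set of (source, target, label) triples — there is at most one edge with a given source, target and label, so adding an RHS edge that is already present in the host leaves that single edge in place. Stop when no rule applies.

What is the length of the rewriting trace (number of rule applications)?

Answer: 4

Steps:
[0] host  ⇒  6 nodes, 12 edges  {0-p->2 0-p->3 0-p->4 0-p->5 1-q->2 1-q->3 1-q->4 2-q->1 3-q->1 3-q->5 4-q->1 5-q->3}
[1] R2 @ {0↦0, 1↦2, 2↦1}  ⇒  5 nodes, 9 edges  {0-p->3 0-p->4 0-p->5 1-q->3 1-q->4 3-q->1 3-q->5 4-q->1 5-q->3}
[2] R2 @ {0↦0, 1↦4, 2↦1}  ⇒  4 nodes, 6 edges  {0-p->3 0-p->5 1-q->3 3-q->1 3-q->5 5-q->3}
[3] R2 @ {0↦0, 1↦5, 2↦3}  ⇒  3 nodes, 3 edges  {0-p->3 1-q->3 3-q->1}
[4] R2 @ {0↦0, 1↦3, 2↦1}  ⇒  2 nodes, 0 edges  {∅}
halt: no rule applies after step 4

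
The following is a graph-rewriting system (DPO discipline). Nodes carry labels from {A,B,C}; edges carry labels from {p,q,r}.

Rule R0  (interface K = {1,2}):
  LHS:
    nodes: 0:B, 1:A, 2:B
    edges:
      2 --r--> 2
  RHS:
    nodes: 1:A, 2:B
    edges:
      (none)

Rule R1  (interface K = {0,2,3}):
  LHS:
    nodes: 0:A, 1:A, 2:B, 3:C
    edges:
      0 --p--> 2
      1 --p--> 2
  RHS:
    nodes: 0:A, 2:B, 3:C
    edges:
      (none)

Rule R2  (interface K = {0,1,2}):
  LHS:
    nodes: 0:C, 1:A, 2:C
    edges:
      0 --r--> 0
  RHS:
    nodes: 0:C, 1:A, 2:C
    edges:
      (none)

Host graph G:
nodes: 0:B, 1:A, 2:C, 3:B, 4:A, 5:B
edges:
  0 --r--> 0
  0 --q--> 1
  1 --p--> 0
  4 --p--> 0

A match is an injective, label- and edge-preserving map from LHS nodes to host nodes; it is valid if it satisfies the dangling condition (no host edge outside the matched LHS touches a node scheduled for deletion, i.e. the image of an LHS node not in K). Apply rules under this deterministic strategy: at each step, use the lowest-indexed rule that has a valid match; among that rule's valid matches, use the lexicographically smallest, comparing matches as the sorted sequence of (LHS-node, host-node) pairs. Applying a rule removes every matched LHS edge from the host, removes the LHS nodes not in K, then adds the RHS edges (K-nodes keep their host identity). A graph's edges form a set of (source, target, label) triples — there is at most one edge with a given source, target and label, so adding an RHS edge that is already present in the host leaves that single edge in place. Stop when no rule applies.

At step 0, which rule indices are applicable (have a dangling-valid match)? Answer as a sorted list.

R0: 4 valid matches — {0↦3, 1↦1, 2↦0}, {0↦3, 1↦4, 2↦0}, {0↦5, 1↦1, 2↦0} (+1 more)
R1: 1 valid match — {0↦1, 1↦4, 2↦0, 3↦2}
R2: no valid match — LHS pattern not found

Answer: [R0,R1]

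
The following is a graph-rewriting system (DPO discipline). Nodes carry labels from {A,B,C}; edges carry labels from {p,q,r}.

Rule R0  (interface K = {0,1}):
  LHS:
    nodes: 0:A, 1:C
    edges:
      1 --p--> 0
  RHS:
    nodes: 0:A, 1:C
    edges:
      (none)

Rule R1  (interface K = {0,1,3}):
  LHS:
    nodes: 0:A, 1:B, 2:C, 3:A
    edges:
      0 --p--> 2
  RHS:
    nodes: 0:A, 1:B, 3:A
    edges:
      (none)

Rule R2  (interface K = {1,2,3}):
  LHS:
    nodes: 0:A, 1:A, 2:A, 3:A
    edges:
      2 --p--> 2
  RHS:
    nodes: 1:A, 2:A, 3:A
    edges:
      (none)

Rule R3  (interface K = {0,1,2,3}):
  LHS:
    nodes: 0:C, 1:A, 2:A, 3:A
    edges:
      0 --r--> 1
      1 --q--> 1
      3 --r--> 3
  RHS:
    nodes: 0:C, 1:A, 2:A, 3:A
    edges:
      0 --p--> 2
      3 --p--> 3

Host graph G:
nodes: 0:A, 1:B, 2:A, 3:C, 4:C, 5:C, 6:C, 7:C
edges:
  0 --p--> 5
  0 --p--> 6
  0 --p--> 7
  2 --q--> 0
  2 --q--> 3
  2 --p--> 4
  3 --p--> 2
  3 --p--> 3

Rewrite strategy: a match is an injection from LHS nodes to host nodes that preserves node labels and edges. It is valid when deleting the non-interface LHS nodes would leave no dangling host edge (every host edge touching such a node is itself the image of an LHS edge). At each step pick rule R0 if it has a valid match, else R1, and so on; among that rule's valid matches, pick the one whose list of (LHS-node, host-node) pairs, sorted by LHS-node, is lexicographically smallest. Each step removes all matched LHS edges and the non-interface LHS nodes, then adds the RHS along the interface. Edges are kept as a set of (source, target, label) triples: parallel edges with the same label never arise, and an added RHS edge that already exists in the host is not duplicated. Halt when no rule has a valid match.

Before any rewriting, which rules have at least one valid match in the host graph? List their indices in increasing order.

R0: 1 valid match — {0↦2, 1↦3}
R1: 4 valid matches — {0↦0, 1↦1, 2↦5, 3↦2}, {0↦0, 1↦1, 2↦6, 3↦2}, {0↦0, 1↦1, 2↦7, 3↦2} (+1 more)
R2: no valid match — LHS pattern not found
R3: no valid match — LHS pattern not found

Answer: [R0,R1]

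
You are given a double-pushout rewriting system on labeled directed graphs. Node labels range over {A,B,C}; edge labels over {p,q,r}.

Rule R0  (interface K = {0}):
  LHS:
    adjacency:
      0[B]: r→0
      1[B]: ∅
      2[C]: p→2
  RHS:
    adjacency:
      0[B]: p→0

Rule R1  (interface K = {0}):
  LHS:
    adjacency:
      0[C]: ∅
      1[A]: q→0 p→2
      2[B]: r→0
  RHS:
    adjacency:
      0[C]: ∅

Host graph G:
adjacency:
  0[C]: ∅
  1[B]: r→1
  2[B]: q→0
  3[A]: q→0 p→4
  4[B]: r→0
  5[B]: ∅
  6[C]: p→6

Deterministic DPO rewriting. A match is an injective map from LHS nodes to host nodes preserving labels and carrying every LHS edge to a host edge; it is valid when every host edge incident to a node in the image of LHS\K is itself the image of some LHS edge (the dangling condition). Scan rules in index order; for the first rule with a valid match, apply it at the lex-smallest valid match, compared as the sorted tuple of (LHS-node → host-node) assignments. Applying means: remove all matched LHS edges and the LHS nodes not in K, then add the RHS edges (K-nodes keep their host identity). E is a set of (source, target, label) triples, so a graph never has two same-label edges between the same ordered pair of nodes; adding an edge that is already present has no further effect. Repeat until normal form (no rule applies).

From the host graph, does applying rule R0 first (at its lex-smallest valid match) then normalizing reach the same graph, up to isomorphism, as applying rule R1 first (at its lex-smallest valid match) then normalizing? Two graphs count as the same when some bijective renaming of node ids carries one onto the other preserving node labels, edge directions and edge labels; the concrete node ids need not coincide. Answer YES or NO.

branch R0-first: apply at {0↦1, 1↦5, 2↦6} → |E|=5, then 1 more step(s) → NF |V|=3 |E|=2 V={0:C, 1:B, 2:B} E=1-p->1 2-q->0
branch R1-first: apply at {0↦0, 1↦3, 2↦4} → |E|=3, then 1 more step(s) → NF |V|=3 |E|=2 V={0:C, 1:B, 2:B} E=1-p->1 2-q->0
graphs isomorphic (equal up to label-preserving node renaming)

Answer: YES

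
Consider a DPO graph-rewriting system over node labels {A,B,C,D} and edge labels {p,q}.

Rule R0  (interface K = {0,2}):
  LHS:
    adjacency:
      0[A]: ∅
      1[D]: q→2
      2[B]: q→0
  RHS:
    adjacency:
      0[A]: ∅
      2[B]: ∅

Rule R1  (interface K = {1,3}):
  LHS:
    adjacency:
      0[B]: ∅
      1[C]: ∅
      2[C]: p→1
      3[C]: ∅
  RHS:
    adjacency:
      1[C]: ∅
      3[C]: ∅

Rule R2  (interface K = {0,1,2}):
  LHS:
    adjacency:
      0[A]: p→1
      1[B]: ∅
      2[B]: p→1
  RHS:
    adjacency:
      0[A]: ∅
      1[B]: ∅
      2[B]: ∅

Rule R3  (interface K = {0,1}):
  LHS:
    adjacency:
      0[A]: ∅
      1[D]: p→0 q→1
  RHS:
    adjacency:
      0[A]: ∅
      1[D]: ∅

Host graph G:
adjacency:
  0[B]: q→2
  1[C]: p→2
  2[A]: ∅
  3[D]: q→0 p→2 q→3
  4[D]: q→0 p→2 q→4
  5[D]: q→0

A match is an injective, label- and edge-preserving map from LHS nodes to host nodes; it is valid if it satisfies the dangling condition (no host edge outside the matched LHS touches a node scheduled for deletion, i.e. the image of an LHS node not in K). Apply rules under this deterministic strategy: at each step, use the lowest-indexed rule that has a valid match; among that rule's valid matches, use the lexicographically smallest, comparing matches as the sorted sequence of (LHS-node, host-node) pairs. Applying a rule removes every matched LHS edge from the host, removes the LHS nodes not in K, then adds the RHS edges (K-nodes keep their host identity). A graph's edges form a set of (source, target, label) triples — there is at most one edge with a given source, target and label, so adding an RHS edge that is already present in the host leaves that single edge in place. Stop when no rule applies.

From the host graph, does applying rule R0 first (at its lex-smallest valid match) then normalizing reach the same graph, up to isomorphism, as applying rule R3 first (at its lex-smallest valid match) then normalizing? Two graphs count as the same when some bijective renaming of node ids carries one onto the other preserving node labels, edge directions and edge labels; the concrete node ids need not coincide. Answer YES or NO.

Answer: YES

Derivation:
branch R0-first: apply at {0↦2, 1↦5, 2↦0} → |E|=7, then 2 more step(s) → NF |V|=5 |E|=3 V={0:B, 1:C, 2:A, 3:D, 4:D} E=1-p->2 3-q->0 4-q->0
branch R3-first: apply at {0↦2, 1↦3} → |E|=7, then 2 more step(s) → NF |V|=5 |E|=3 V={0:B, 1:C, 2:A, 4:D, 5:D} E=1-p->2 4-q->0 5-q->0
graphs isomorphic (equal up to label-preserving node renaming)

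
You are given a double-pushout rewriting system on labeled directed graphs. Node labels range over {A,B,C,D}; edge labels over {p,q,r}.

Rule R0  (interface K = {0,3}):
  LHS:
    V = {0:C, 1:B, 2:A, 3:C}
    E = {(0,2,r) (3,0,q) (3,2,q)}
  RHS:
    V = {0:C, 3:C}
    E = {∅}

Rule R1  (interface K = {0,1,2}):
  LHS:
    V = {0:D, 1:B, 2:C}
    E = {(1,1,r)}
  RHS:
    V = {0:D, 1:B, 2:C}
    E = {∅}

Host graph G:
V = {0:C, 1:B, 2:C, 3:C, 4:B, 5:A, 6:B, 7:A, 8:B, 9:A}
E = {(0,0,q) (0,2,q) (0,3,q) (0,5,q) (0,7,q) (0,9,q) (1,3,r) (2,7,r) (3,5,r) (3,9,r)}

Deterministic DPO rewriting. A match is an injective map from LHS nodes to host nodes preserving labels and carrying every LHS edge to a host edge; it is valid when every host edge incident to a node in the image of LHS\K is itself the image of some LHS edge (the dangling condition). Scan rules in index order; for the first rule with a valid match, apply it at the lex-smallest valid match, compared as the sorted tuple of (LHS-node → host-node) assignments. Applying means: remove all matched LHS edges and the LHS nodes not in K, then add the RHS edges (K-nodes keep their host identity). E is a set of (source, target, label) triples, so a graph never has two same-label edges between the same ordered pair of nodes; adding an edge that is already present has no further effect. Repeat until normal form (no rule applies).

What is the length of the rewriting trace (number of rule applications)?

Answer: 2

Steps:
initial: |V|=10 |E|=10  E = 0-q->0 0-q->2 0-q->3 0-q->5 0-q->7 0-q->9 1-r->3 2-r->7 3-r->5 3-r->9
step 1: apply R0 at {0↦2, 1↦4, 2↦7, 3↦0}  → |V|=8 |E|=7  E = 0-q->0 0-q->3 0-q->5 0-q->9 1-r->3 3-r->5 3-r->9
step 2: apply R0 at {0↦3, 1↦6, 2↦5, 3↦0}  → |V|=6 |E|=4  E = 0-q->0 0-q->9 1-r->3 3-r->9
final graph: no rule applies after step 2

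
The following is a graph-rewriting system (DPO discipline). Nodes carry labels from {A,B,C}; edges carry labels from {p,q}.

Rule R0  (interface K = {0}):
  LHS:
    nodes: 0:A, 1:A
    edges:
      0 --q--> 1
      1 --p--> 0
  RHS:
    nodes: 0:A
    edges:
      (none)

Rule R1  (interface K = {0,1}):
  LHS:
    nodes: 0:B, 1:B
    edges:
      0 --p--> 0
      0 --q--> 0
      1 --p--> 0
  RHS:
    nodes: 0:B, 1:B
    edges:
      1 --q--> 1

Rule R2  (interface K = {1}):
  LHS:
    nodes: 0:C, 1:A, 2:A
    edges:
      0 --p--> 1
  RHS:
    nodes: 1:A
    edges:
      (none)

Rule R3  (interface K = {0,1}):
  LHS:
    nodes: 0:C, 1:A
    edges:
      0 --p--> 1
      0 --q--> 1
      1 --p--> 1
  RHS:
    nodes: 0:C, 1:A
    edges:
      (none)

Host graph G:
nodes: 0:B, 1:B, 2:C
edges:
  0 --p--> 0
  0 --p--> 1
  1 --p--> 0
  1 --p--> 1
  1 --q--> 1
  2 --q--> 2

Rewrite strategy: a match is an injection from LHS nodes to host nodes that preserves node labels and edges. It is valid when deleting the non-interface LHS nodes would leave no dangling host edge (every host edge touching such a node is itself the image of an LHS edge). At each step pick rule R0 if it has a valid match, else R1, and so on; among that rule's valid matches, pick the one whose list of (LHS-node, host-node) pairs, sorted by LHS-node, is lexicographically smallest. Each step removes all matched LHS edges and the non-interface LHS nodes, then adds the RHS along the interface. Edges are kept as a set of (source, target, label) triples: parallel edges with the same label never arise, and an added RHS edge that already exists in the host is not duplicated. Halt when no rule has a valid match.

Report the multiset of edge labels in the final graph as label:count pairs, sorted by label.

Answer: q:2

Steps:
initial: |V|=3 |E|=6  E = 0-p->0 0-p->1 1-p->0 1-p->1 1-q->1 2-q->2
step 1: apply R1 at {0↦1, 1↦0}  → |V|=3 |E|=4  E = 0-p->0 0-q->0 1-p->0 2-q->2
step 2: apply R1 at {0↦0, 1↦1}  → |V|=3 |E|=2  E = 1-q->1 2-q->2
halt: no rule applies after step 2
NF edges: [(1, 1, 'q'), (2, 2, 'q')]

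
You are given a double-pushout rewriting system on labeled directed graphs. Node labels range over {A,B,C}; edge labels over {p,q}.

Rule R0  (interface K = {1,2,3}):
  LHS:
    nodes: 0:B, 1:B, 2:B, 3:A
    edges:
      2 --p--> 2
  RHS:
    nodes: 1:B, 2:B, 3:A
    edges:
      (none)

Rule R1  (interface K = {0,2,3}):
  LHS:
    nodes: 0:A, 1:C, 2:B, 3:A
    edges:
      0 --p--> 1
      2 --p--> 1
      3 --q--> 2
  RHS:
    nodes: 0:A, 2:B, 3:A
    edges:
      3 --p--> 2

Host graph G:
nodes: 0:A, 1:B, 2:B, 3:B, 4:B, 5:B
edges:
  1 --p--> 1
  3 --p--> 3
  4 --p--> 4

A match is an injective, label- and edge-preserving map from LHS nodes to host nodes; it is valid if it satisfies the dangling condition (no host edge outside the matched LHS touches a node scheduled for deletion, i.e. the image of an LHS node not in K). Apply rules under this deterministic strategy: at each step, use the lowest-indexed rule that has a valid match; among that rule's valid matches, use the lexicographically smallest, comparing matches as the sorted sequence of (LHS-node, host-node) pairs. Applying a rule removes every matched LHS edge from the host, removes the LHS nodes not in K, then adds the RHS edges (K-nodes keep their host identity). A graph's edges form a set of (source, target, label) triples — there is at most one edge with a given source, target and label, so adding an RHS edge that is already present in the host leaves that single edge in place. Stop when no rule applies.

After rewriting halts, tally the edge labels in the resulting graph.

Answer: (no edges)

Derivation:
start.  V:6 E:3  edges: 1-p->1 3-p->3 4-p->4
1. fire R0 via {0↦2, 1↦1, 2↦3, 3↦0}  →  V:5 E:2  edges: 1-p->1 4-p->4
2. fire R0 via {0↦3, 1↦1, 2↦4, 3↦0}  →  V:4 E:1  edges: 1-p->1
3. fire R0 via {0↦4, 1↦5, 2↦1, 3↦0}  →  V:3 E:0  edges: ∅
halt: no rule applies after step 3
NF edges: []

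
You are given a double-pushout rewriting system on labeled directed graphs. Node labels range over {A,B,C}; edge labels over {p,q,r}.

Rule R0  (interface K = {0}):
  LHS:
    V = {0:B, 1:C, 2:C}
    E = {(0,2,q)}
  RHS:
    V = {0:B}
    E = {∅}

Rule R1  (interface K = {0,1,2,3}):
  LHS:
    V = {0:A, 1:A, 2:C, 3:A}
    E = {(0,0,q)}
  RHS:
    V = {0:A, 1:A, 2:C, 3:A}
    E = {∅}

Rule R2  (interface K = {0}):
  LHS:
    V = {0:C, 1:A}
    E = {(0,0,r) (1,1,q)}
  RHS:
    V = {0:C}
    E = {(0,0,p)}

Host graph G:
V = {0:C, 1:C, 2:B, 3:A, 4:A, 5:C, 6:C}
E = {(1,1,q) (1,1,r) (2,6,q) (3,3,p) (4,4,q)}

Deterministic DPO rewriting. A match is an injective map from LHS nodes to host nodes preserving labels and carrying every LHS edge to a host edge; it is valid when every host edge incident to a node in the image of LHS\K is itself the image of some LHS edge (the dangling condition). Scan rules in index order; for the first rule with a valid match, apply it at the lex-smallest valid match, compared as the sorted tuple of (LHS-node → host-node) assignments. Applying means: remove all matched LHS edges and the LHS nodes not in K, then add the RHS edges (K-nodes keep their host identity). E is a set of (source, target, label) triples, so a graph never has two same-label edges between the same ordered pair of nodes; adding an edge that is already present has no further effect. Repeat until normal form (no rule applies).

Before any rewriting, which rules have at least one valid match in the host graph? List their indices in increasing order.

Answer: [R0,R2]

Derivation:
R0: 2 valid matches — {0↦2, 1↦0, 2↦6}, {0↦2, 1↦5, 2↦6}
R1: no valid match — LHS pattern not found
R2: 1 valid match — {0↦1, 1↦4}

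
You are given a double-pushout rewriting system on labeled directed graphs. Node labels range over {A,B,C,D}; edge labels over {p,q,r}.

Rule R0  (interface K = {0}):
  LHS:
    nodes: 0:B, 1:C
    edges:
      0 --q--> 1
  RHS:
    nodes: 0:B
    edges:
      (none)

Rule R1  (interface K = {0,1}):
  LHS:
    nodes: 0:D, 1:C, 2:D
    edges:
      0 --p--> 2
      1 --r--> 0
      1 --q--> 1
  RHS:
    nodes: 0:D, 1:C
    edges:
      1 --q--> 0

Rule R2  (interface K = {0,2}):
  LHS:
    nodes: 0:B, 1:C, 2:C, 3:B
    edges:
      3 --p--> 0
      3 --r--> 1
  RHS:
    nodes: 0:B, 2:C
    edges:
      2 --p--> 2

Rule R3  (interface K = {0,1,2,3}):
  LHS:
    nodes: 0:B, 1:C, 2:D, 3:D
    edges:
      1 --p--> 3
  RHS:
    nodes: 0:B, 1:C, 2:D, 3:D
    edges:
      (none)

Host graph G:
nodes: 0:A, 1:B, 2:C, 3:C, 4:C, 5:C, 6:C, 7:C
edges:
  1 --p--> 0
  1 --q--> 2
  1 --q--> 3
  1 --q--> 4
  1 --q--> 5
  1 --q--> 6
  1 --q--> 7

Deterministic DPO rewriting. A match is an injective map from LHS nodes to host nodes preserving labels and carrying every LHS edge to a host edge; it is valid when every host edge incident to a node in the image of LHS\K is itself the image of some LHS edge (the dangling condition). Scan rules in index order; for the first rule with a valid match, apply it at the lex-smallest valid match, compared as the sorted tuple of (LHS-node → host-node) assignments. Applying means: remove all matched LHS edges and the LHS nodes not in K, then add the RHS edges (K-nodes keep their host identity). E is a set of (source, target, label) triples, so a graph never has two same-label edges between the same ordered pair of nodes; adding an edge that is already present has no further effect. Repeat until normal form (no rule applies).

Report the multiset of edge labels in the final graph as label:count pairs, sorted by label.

Answer: p:1

Rewrite trace:
initial: |V|=8 |E|=7  E = 1-p->0 1-q->2 1-q->3 1-q->4 1-q->5 1-q->6 1-q->7
step 1: apply R0 at {0↦1, 1↦2}  → |V|=7 |E|=6  E = 1-p->0 1-q->3 1-q->4 1-q->5 1-q->6 1-q->7
step 2: apply R0 at {0↦1, 1↦3}  → |V|=6 |E|=5  E = 1-p->0 1-q->4 1-q->5 1-q->6 1-q->7
step 3: apply R0 at {0↦1, 1↦4}  → |V|=5 |E|=4  E = 1-p->0 1-q->5 1-q->6 1-q->7
step 4: apply R0 at {0↦1, 1↦5}  → |V|=4 |E|=3  E = 1-p->0 1-q->6 1-q->7
step 5: apply R0 at {0↦1, 1↦6}  → |V|=3 |E|=2  E = 1-p->0 1-q->7
step 6: apply R0 at {0↦1, 1↦7}  → |V|=2 |E|=1  E = 1-p->0
final graph: no rule applies after step 6
NF edges: [(1, 0, 'p')]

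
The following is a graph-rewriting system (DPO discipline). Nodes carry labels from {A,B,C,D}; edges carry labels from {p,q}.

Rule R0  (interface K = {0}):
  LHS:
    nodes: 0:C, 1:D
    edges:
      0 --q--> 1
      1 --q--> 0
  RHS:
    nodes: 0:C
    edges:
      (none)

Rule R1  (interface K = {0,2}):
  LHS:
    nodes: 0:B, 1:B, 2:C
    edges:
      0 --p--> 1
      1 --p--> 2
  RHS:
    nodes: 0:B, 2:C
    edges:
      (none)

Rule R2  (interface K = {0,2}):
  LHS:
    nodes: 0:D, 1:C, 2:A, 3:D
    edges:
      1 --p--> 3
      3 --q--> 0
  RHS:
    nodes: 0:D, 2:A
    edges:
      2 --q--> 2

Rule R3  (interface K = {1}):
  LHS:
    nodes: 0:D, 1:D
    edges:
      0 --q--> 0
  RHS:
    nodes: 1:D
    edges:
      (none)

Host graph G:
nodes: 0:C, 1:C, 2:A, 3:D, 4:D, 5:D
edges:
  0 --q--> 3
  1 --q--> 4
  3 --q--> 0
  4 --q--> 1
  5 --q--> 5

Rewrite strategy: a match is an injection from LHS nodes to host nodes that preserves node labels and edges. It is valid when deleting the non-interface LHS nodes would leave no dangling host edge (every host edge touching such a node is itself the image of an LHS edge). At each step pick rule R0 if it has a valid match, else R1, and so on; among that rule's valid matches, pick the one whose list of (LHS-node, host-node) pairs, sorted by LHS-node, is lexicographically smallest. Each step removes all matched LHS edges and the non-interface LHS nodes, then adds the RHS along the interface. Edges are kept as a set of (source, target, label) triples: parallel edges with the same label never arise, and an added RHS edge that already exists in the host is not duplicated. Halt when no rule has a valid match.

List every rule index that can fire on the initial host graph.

Answer: [R0,R3]

Derivation:
R0: 2 valid matches — {0↦0, 1↦3}, {0↦1, 1↦4}
R1: no valid match — LHS pattern not found
R2: no valid match — LHS pattern not found
R3: 2 valid matches — {0↦5, 1↦3}, {0↦5, 1↦4}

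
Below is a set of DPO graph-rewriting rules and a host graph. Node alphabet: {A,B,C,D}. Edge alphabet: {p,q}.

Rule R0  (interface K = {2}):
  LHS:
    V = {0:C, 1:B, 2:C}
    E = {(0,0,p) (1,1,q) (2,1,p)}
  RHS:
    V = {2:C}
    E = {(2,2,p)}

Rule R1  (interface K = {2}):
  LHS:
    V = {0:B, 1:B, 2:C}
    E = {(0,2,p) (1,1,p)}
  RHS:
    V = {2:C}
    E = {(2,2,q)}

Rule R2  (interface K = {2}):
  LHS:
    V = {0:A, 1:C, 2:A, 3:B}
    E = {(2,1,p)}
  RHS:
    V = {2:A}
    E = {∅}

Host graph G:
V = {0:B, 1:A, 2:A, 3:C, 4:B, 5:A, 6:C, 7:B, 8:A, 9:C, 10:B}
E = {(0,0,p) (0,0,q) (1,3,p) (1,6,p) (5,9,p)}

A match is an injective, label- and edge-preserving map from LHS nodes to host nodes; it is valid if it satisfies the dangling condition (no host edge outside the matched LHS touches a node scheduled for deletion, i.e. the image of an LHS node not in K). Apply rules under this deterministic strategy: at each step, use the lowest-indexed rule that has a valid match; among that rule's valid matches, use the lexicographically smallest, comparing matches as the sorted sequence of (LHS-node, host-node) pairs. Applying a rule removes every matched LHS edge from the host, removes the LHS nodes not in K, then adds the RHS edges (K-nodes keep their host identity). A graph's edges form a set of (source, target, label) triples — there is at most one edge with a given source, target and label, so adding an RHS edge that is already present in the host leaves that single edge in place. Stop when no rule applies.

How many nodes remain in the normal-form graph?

Answer: 2

Derivation:
initial: |V|=11 |E|=5  E = 0-p->0 0-q->0 1-p->3 1-p->6 5-p->9
step 1: apply R2 at {0↦2, 1↦3, 2↦1, 3↦4}  → |V|=8 |E|=4  E = 0-p->0 0-q->0 1-p->6 5-p->9
step 2: apply R2 at {0↦8, 1↦6, 2↦1, 3↦7}  → |V|=5 |E|=3  E = 0-p->0 0-q->0 5-p->9
step 3: apply R2 at {0↦1, 1↦9, 2↦5, 3↦10}  → |V|=2 |E|=2  E = 0-p->0 0-q->0
normal form: no rule applies after step 3
NF nodes: {0:B, 5:A}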